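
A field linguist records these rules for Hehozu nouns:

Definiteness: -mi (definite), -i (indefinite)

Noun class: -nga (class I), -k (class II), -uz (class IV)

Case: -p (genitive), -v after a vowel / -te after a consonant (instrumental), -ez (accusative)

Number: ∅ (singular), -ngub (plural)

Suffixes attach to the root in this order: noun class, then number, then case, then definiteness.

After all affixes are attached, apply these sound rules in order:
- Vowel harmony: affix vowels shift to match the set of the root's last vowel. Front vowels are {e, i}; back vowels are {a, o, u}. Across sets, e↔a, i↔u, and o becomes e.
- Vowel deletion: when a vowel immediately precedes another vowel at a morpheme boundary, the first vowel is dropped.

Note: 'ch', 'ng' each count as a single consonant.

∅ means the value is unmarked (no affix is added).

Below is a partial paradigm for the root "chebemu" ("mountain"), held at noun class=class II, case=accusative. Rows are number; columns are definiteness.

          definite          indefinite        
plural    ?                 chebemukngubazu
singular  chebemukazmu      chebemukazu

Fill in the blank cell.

chebemukngubazmu

Attach noun class class II -k → chebemuk.
Attach number plural -ngub → chebemukngub.
Attach case accusative -ez → chebemukngubez.
Attach definiteness definite -mi → chebemukngubezmi.
Apply vowel harmony: chebemukngubezmi → chebemukngubazmu.
Vowel deletion: no change.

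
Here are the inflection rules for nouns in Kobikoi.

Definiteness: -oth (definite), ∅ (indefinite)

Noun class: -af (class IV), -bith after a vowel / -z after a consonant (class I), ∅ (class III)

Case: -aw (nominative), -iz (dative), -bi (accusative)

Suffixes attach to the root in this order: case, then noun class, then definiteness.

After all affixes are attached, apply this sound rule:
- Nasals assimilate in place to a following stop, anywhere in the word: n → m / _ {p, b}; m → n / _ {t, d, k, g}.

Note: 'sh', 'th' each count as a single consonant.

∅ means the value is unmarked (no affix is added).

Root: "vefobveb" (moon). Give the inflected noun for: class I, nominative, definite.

Attach case nominative -aw → vefobvebaw.
Attach noun class class I -z (after consonant 'w') → vefobvebawz.
Attach definiteness definite -oth → vefobvebawzoth.
Nasal assimilation: no change.

vefobvebawzoth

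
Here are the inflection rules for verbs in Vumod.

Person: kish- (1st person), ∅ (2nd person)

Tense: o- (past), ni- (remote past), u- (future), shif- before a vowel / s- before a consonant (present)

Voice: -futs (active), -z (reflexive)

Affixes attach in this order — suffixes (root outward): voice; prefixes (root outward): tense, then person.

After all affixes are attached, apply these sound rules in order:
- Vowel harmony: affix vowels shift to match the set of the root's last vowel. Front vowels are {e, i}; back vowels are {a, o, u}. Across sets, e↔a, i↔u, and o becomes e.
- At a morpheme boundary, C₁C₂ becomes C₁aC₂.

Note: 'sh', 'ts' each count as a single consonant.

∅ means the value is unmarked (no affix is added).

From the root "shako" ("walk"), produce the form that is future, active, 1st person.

Attach tense future u- → ushako.
Attach person 1st person kish- → kishushako.
Attach voice active -futs → kishushakofuts.
Apply vowel harmony: kishushakofuts → kushushakofuts.
Epenthesis: no change.

kushushakofuts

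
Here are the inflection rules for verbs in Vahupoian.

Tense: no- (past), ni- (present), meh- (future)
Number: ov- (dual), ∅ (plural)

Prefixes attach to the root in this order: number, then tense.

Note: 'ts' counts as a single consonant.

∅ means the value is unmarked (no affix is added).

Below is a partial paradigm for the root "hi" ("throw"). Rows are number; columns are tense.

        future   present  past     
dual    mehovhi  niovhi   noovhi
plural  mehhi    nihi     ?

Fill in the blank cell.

number = plural: zero marking, form stays hi.
Attach tense past no- → nohi.

nohi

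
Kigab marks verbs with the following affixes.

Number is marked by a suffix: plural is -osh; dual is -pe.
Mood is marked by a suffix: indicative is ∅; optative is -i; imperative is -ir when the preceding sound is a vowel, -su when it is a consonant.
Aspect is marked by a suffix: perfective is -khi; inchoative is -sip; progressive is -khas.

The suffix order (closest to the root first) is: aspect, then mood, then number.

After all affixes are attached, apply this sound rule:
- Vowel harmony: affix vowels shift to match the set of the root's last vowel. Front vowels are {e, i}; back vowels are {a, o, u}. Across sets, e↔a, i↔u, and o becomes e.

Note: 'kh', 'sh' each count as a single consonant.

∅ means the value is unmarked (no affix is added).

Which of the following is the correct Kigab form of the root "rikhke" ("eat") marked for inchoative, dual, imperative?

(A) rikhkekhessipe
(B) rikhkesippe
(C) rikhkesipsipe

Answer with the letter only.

C

Attach aspect inchoative -sip → rikhkesip.
Attach mood imperative -su (after consonant 'p') → rikhkesipsu.
Attach number dual -pe → rikhkesipsupe.
Apply vowel harmony: rikhkesipsupe → rikhkesipsipe.
So the correct form is rikhkesipsipe, option (C).
(B) rikhkesippe is wrong: it uses indicative instead of imperative for mood.
(A) rikhkekhessipe is wrong: it uses progressive instead of inchoative for aspect.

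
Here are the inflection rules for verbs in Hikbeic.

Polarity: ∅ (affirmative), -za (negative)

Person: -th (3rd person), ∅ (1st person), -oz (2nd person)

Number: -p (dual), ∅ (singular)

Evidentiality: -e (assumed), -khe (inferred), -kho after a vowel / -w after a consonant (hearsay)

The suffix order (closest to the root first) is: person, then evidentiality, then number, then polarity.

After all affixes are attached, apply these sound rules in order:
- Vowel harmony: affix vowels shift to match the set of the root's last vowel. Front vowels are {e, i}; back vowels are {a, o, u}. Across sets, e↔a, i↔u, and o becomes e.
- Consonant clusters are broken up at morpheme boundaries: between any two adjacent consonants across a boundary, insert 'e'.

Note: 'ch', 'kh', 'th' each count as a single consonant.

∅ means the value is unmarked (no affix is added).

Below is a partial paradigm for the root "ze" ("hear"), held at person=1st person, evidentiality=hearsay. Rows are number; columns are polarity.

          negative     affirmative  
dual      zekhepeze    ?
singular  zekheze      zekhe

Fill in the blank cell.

zekhep

person = 1st person: zero marking, form stays ze.
Attach evidentiality hearsay -kho (after vowel 'e') → zekho.
Attach number dual -p → zekhop.
polarity = affirmative: zero marking, form stays zekhop.
Apply vowel harmony: zekhop → zekhep.
Epenthesis: no change.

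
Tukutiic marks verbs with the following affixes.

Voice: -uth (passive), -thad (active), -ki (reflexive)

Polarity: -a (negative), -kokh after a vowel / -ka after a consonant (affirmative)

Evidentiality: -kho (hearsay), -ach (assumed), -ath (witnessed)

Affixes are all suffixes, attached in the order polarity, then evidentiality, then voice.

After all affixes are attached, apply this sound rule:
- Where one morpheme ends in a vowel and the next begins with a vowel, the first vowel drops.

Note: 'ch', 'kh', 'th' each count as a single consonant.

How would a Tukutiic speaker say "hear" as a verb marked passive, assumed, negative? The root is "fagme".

Attach polarity negative -a → fagmea.
Attach evidentiality assumed -ach → fagmeaach.
Attach voice passive -uth → fagmeaachuth.
Apply vowel deletion: fagmeaachuth → fagmachuth.

fagmachuth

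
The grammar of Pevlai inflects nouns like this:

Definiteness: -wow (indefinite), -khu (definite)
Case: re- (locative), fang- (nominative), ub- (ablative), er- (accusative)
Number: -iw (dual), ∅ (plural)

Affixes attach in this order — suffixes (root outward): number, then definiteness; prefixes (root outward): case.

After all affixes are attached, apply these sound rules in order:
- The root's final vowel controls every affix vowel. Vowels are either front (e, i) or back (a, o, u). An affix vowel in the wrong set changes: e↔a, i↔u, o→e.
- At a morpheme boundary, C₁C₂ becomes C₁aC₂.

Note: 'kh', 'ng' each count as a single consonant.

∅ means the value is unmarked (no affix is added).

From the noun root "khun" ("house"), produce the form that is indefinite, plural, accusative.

arakhunawow

number = plural: zero marking, form stays khun.
Attach case accusative er- → erkhun.
Attach definiteness indefinite -wow → erkhunwow.
Apply vowel harmony: erkhunwow → arkhunwow.
Apply epenthesis: arkhunwow → arakhunawow.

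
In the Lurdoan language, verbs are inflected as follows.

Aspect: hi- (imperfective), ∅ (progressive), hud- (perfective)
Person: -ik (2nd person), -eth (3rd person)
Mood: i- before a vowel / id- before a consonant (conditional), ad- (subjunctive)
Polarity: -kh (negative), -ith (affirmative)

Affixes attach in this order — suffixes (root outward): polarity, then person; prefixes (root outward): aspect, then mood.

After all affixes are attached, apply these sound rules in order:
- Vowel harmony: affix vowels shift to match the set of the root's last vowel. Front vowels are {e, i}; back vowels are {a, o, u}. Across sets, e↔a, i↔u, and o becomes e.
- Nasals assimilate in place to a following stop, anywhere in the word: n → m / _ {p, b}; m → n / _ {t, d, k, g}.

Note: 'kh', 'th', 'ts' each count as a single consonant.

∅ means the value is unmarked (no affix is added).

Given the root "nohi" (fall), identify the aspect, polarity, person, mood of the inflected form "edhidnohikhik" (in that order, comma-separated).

perfective, negative, 2nd person, subjunctive

Segment: ad-hud-nohi-kh-ik.
aspect: hud- → perfective.
polarity: -kh → negative.
person: -ik → 2nd person.
mood: ad- → subjunctive.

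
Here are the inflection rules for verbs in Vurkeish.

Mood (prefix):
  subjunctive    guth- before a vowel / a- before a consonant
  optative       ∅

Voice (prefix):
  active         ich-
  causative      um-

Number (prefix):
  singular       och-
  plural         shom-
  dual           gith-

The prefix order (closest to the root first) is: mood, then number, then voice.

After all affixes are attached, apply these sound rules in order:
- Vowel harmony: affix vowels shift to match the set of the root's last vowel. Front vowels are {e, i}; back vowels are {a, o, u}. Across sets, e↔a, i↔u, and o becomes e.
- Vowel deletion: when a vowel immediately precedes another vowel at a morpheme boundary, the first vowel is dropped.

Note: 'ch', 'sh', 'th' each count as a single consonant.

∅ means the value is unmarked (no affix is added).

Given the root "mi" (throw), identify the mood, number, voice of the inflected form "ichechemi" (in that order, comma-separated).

subjunctive, singular, active

Segment: ich-och-a-mi.
mood: guth/a- → subjunctive.
number: och- → singular.
voice: ich- → active.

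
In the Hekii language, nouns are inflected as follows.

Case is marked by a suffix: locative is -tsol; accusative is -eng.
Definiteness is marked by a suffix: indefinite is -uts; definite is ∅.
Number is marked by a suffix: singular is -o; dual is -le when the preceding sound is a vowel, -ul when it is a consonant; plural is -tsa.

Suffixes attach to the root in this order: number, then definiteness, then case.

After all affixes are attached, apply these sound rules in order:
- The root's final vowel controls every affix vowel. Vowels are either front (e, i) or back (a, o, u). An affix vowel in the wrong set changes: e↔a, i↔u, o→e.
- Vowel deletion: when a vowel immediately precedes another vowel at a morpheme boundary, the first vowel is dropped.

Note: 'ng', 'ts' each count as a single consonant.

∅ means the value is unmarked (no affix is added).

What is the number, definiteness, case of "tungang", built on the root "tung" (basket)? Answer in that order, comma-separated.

Segment: tung-o-eng.
number: -o → singular.
definiteness: ∅ → definite.
case: -eng → accusative.

singular, definite, accusative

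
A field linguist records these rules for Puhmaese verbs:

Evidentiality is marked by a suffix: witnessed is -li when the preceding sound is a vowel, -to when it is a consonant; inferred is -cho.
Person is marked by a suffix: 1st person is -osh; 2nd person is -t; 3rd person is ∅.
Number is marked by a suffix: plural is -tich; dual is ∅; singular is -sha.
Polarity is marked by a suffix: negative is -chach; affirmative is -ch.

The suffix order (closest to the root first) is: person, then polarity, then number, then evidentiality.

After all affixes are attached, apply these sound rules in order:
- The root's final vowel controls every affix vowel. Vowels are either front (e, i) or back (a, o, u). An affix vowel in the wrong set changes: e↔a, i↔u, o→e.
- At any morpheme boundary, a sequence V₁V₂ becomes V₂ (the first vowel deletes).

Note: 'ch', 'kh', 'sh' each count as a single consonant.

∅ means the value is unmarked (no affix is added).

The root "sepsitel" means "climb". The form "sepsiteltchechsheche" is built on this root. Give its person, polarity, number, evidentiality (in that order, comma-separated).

2nd person, negative, singular, inferred

Segment: sepsitel-t-chach-sha-cho.
person: -t → 2nd person.
polarity: -chach → negative.
number: -sha → singular.
evidentiality: -cho → inferred.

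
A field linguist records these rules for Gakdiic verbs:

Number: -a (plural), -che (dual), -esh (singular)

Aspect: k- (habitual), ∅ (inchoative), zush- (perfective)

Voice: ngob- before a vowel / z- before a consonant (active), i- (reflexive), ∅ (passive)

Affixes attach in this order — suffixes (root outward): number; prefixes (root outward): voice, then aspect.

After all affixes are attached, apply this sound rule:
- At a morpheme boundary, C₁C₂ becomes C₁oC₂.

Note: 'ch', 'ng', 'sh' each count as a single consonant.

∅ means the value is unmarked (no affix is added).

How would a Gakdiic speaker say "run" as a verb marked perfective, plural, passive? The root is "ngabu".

zushongabua

voice = passive: zero marking, form stays ngabu.
Attach aspect perfective zush- → zushngabu.
Attach number plural -a → zushngabua.
Apply epenthesis: zushngabua → zushongabua.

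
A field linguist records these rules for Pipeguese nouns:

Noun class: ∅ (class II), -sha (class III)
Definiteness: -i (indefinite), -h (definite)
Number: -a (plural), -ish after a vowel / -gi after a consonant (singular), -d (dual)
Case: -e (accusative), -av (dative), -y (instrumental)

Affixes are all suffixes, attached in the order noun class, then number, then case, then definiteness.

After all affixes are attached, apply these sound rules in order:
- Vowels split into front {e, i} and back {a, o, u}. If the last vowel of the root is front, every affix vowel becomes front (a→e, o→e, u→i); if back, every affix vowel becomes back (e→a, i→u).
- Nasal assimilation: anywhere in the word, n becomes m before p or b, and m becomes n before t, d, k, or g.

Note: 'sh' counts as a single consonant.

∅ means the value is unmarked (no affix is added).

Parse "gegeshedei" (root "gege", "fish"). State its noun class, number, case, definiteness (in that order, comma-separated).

Segment: gege-sha-d-e-i.
noun class: -sha → class III.
number: -d → dual.
case: -e → accusative.
definiteness: -i → indefinite.

class III, dual, accusative, indefinite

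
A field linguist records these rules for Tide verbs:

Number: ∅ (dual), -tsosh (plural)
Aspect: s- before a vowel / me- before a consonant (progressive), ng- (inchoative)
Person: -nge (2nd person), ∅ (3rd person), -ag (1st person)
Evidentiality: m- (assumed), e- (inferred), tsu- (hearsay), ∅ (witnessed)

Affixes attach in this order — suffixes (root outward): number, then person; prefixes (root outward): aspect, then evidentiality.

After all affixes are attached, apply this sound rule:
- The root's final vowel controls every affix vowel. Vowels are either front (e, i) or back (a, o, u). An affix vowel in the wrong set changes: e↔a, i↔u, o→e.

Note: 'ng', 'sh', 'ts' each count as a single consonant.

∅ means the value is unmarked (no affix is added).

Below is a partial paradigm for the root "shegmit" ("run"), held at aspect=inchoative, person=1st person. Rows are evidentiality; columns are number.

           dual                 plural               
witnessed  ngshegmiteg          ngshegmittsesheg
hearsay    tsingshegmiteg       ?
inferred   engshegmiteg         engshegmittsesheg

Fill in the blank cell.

Attach aspect inchoative ng- → ngshegmit.
Attach number plural -tsosh → ngshegmittsosh.
Attach person 1st person -ag → ngshegmittsoshag.
Attach evidentiality hearsay tsu- → tsungshegmittsoshag.
Apply vowel harmony: tsungshegmittsoshag → tsingshegmittsesheg.

tsingshegmittsesheg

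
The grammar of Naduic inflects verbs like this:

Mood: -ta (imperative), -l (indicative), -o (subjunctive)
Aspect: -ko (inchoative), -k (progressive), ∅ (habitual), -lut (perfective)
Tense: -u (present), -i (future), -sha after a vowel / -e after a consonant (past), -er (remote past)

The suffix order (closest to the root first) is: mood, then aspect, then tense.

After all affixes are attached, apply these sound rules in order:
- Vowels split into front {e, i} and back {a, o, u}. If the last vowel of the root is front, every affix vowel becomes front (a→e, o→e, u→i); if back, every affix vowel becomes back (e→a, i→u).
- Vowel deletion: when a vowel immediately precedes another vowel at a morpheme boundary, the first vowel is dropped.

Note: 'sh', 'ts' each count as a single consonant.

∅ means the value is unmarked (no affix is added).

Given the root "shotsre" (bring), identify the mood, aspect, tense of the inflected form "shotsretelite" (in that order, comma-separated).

Segment: shotsre-ta-lut-e.
mood: -ta → imperative.
aspect: -lut → perfective.
tense: -sha/e → past.

imperative, perfective, past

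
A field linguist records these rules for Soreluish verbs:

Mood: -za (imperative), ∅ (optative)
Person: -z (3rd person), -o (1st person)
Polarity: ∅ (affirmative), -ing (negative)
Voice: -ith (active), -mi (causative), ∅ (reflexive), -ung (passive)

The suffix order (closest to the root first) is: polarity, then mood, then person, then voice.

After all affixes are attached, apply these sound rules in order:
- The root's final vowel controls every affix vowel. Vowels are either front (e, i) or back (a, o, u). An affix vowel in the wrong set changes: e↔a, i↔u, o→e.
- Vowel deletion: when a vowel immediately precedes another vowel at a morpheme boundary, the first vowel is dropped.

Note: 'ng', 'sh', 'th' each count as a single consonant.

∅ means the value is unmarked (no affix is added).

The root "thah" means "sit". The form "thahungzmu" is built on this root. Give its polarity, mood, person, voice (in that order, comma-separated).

negative, optative, 3rd person, causative

Segment: thah-ing-z-mi.
polarity: -ing → negative.
mood: ∅ → optative.
person: -z → 3rd person.
voice: -mi → causative.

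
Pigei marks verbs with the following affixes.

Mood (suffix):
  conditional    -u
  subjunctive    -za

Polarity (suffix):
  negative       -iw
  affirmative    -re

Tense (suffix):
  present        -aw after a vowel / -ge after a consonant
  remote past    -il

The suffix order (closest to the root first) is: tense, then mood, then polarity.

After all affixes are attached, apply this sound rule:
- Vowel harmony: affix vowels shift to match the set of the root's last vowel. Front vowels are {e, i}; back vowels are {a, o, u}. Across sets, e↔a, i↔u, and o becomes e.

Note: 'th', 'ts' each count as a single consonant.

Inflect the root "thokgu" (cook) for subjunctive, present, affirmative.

thokguawzara

Attach tense present -aw (after vowel 'u') → thokguaw.
Attach mood subjunctive -za → thokguawza.
Attach polarity affirmative -re → thokguawzare.
Apply vowel harmony: thokguawzare → thokguawzara.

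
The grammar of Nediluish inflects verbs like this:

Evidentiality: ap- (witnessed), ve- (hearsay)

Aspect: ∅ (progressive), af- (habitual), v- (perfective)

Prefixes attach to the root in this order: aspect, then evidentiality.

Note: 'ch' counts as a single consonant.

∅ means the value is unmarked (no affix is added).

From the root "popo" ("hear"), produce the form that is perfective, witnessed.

Attach aspect perfective v- → vpopo.
Attach evidentiality witnessed ap- → apvpopo.

apvpopo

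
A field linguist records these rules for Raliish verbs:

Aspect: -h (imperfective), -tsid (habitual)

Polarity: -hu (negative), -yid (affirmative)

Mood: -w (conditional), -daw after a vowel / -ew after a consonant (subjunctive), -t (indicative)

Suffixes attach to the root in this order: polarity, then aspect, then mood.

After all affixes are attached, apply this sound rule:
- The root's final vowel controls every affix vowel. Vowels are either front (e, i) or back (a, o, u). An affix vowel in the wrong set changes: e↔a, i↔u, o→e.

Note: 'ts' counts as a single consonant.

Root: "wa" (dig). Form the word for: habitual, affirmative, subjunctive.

wayudtsudaw

Attach polarity affirmative -yid → wayid.
Attach aspect habitual -tsid → wayidtsid.
Attach mood subjunctive -ew (after consonant 'd') → wayidtsidew.
Apply vowel harmony: wayidtsidew → wayudtsudaw.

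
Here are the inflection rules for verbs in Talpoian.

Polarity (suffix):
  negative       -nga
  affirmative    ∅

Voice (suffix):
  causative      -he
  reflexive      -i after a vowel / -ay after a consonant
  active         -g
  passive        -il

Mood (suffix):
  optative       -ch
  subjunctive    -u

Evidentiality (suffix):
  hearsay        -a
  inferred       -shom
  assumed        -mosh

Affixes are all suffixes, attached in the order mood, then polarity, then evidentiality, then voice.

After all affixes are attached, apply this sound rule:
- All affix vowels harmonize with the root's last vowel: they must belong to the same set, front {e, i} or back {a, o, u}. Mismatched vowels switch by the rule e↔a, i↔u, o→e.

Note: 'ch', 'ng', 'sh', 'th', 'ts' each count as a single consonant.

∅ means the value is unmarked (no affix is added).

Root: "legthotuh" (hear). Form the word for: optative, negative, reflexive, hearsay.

Attach mood optative -ch → legthotuhch.
Attach polarity negative -nga → legthotuhchnga.
Attach evidentiality hearsay -a → legthotuhchngaa.
Attach voice reflexive -i (after vowel 'a') → legthotuhchngaai.
Apply vowel harmony: legthotuhchngaai → legthotuhchngaau.

legthotuhchngaau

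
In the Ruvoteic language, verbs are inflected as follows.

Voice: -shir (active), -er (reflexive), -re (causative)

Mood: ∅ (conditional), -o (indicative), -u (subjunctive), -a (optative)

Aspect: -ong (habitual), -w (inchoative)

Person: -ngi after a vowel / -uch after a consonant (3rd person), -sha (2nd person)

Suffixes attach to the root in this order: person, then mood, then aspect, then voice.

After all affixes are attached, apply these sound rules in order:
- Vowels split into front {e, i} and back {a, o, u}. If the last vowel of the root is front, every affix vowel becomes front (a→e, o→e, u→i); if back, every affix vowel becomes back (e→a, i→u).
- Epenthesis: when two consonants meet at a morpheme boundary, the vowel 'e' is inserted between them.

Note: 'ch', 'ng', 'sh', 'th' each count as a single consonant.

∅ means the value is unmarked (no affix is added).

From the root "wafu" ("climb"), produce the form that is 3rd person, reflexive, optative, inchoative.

wafunguawar

Attach person 3rd person -ngi (after vowel 'u') → wafungi.
Attach mood optative -a → wafungia.
Attach aspect inchoative -w → wafungiaw.
Attach voice reflexive -er → wafungiawer.
Apply vowel harmony: wafungiawer → wafunguawar.
Epenthesis: no change.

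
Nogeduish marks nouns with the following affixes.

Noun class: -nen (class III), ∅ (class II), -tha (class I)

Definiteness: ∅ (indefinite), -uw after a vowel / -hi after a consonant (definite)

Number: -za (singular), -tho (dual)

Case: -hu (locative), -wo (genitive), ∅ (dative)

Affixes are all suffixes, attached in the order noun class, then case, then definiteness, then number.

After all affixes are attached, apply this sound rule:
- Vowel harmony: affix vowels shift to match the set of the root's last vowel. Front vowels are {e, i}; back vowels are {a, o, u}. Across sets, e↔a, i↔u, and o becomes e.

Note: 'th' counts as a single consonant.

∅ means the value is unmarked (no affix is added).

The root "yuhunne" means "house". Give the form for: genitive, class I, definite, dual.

yuhunnetheweiwthe

Attach noun class class I -tha → yuhunnetha.
Attach case genitive -wo → yuhunnethawo.
Attach definiteness definite -uw (after vowel 'o') → yuhunnethawouw.
Attach number dual -tho → yuhunnethawouwtho.
Apply vowel harmony: yuhunnethawouwtho → yuhunnetheweiwthe.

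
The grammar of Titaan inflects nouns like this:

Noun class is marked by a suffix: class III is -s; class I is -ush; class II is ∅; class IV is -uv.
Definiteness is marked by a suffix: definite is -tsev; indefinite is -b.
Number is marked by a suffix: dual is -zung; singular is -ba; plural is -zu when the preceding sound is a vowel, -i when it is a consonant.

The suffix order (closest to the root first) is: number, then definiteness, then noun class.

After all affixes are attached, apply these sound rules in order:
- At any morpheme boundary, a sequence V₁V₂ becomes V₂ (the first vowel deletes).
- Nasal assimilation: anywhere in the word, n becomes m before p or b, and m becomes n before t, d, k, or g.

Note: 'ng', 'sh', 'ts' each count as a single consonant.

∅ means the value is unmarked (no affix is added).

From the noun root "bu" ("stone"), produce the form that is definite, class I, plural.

Attach number plural -zu (after vowel 'u') → buzu.
Attach definiteness definite -tsev → buzutsev.
Attach noun class class I -ush → buzutsevush.
Vowel deletion: no change.
Nasal assimilation: no change.

buzutsevush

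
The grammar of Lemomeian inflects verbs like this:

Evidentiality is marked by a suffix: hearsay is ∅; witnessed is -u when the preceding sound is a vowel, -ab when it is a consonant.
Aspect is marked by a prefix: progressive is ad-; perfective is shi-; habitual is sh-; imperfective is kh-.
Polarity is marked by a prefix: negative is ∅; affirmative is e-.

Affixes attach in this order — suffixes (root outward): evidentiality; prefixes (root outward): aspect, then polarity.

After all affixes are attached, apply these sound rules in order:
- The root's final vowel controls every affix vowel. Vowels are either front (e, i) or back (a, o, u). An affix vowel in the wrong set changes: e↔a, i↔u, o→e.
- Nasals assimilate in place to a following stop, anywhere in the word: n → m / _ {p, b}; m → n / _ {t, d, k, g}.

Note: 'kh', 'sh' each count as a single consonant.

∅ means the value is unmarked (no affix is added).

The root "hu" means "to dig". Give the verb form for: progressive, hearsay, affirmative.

Attach aspect progressive ad- → adhu.
Attach polarity affirmative e- → eadhu.
evidentiality = hearsay: zero marking, form stays eadhu.
Apply vowel harmony: eadhu → aadhu.
Nasal assimilation: no change.

aadhu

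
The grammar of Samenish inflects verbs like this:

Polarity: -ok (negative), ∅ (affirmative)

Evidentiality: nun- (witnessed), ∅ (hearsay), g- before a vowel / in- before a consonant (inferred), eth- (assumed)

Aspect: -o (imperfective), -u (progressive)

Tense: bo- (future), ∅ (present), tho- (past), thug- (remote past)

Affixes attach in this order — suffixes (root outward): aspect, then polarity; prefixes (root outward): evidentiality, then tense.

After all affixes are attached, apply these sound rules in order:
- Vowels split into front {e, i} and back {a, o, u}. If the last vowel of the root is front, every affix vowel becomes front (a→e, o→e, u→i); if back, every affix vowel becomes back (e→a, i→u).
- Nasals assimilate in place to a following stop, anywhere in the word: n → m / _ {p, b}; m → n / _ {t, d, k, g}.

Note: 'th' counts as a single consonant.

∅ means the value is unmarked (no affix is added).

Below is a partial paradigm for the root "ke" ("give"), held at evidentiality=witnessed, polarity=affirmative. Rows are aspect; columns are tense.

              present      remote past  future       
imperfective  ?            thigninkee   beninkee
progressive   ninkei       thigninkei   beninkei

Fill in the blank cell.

Attach aspect imperfective -o → keo.
Attach evidentiality witnessed nun- → nunkeo.
tense = present: zero marking, form stays nunkeo.
polarity = affirmative: zero marking, form stays nunkeo.
Apply vowel harmony: nunkeo → ninkee.
Nasal assimilation: no change.

ninkee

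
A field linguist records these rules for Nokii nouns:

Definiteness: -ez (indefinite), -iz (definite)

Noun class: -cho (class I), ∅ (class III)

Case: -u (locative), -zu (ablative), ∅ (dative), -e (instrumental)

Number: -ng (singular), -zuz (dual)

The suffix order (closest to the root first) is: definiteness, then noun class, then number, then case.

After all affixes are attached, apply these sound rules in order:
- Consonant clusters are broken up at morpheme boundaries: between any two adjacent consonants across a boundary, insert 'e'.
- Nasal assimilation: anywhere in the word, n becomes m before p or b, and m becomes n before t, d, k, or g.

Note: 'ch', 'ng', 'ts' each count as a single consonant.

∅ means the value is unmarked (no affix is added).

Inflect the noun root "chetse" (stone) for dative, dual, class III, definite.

Attach definiteness definite -iz → chetseiz.
noun class = class III: zero marking, form stays chetseiz.
Attach number dual -zuz → chetseizzuz.
case = dative: zero marking, form stays chetseizzuz.
Apply epenthesis: chetseizzuz → chetseizezuz.
Nasal assimilation: no change.

chetseizezuz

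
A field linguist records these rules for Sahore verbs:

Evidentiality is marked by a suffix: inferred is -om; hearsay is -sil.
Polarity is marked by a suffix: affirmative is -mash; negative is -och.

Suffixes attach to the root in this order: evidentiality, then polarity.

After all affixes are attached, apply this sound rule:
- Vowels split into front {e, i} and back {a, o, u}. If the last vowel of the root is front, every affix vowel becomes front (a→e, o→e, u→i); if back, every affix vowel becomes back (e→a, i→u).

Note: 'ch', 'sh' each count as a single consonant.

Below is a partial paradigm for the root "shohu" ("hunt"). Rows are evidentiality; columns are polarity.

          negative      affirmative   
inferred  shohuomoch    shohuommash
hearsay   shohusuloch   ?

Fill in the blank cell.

shohusulmash

Attach evidentiality hearsay -sil → shohusil.
Attach polarity affirmative -mash → shohusilmash.
Apply vowel harmony: shohusilmash → shohusulmash.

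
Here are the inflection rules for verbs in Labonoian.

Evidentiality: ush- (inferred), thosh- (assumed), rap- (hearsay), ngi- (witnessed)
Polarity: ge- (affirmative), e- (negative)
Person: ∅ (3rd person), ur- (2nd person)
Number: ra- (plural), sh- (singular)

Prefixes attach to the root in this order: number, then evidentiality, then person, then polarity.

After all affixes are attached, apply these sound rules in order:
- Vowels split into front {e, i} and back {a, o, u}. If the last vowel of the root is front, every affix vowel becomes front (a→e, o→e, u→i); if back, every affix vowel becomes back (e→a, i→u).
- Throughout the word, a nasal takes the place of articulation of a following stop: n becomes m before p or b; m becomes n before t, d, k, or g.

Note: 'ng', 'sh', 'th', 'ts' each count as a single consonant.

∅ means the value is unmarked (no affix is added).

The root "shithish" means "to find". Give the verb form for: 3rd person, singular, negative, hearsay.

erepshshithish

Attach number singular sh- → shshithish.
Attach evidentiality hearsay rap- → rapshshithish.
person = 3rd person: zero marking, form stays rapshshithish.
Attach polarity negative e- → erapshshithish.
Apply vowel harmony: erapshshithish → erepshshithish.
Nasal assimilation: no change.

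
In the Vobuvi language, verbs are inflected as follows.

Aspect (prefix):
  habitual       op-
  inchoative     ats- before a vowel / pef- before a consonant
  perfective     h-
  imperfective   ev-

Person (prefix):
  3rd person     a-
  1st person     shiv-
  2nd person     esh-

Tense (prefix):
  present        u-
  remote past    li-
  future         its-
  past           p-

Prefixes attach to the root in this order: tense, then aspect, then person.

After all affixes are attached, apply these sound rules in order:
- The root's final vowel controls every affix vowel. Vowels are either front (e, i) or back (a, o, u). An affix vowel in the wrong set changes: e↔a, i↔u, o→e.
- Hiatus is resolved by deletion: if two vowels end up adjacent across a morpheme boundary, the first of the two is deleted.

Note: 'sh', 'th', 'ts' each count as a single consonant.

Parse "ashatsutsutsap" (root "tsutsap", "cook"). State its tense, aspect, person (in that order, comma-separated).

Segment: esh-ats-u-tsutsap.
tense: u- → present.
aspect: ats/pef- → inchoative.
person: esh- → 2nd person.

present, inchoative, 2nd person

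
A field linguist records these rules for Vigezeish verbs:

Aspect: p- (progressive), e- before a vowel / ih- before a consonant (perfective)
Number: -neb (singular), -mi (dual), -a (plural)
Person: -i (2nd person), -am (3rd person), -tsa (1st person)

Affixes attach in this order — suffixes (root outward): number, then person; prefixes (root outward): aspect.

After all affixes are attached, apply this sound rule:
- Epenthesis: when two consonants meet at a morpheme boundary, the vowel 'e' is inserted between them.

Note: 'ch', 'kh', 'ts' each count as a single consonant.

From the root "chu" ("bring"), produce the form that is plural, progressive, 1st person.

Attach number plural -a → chua.
Attach aspect progressive p- → pchua.
Attach person 1st person -tsa → pchuatsa.
Apply epenthesis: pchuatsa → pechuatsa.

pechuatsa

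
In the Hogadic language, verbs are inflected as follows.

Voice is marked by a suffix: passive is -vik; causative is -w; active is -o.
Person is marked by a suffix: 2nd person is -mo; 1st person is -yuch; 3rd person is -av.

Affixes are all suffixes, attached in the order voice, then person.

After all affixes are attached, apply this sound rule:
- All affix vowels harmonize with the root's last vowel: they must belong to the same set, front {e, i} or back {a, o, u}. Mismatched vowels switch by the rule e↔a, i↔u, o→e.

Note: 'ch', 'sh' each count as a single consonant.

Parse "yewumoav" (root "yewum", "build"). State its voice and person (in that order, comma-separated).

active, 3rd person

Segment: yewum-o-av.
voice: -o → active.
person: -av → 3rd person.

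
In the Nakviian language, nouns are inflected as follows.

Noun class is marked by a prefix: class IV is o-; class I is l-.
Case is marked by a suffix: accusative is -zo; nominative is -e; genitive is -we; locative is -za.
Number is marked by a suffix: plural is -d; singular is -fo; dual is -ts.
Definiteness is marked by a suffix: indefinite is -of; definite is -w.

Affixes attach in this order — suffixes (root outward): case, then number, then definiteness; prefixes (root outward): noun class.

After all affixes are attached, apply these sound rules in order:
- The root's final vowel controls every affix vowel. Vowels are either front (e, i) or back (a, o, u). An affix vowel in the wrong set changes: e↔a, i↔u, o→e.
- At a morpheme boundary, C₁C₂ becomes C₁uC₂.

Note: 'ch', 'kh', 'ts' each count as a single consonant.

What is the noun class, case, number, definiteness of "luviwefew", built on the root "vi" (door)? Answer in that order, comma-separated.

class I, genitive, singular, definite

Segment: l-vi-we-fo-w.
noun class: l- → class I.
case: -we → genitive.
number: -fo → singular.
definiteness: -w → definite.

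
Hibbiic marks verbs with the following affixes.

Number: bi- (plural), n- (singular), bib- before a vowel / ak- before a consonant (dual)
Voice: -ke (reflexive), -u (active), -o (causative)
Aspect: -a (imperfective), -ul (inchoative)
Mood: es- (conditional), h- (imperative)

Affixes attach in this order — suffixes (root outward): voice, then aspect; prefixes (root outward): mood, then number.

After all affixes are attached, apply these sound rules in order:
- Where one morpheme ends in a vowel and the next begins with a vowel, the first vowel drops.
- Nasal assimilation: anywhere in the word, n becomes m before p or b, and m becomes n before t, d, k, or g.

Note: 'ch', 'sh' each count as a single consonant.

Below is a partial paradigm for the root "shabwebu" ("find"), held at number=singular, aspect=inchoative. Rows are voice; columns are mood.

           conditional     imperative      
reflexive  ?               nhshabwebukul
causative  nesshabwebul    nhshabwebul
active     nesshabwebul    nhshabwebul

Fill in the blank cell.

nesshabwebukul

Attach mood conditional es- → esshabwebu.
Attach number singular n- → nesshabwebu.
Attach voice reflexive -ke → nesshabwebuke.
Attach aspect inchoative -ul → nesshabwebukeul.
Apply vowel deletion: nesshabwebukeul → nesshabwebukul.
Nasal assimilation: no change.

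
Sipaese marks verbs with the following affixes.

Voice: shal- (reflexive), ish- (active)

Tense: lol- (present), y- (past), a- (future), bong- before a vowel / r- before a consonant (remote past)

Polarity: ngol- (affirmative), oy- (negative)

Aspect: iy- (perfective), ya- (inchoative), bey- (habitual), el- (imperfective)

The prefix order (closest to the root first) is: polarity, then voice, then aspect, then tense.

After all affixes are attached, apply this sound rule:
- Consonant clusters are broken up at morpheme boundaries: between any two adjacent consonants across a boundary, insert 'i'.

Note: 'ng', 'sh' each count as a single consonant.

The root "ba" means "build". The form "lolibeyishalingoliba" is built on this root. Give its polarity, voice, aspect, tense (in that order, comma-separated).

Segment: lol-bey-shal-ngol-ba.
polarity: ngol- → affirmative.
voice: shal- → reflexive.
aspect: bey- → habitual.
tense: lol- → present.

affirmative, reflexive, habitual, present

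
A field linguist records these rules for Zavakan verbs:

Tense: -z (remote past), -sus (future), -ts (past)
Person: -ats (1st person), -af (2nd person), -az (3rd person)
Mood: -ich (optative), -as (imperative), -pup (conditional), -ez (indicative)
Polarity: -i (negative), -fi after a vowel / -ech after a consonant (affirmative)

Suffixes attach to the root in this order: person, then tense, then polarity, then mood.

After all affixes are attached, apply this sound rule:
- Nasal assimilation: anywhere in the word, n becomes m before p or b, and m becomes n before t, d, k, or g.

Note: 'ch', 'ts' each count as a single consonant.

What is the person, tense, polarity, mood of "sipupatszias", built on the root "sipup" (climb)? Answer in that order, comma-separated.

1st person, remote past, negative, imperative

Segment: sipup-ats-z-i-as.
person: -ats → 1st person.
tense: -z → remote past.
polarity: -i → negative.
mood: -as → imperative.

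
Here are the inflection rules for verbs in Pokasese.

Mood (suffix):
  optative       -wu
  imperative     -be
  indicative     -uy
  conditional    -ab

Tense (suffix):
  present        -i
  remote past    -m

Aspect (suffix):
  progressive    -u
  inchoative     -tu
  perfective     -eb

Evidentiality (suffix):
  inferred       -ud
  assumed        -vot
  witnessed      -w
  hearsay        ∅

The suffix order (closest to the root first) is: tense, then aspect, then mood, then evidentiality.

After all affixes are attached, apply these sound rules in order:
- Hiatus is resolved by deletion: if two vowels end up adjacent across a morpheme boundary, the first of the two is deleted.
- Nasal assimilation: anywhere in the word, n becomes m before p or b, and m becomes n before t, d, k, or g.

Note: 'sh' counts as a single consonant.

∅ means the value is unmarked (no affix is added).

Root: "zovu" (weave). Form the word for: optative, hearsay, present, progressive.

Attach tense present -i → zovui.
Attach aspect progressive -u → zovuiu.
Attach mood optative -wu → zovuiuwu.
evidentiality = hearsay: zero marking, form stays zovuiuwu.
Apply vowel deletion: zovuiuwu → zovuwu.
Nasal assimilation: no change.

zovuwu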